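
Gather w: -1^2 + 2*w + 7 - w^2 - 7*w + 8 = -w^2 - 5*w + 14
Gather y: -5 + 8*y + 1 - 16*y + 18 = 14 - 8*y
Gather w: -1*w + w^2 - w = w^2 - 2*w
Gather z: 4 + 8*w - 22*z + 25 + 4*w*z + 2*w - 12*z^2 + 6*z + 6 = 10*w - 12*z^2 + z*(4*w - 16) + 35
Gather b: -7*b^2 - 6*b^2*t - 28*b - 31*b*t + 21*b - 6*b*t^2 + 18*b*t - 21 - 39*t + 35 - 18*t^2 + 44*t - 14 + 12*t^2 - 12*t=b^2*(-6*t - 7) + b*(-6*t^2 - 13*t - 7) - 6*t^2 - 7*t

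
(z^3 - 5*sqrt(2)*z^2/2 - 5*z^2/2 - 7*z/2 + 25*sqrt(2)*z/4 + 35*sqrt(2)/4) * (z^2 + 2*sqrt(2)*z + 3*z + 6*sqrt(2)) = z^5 - sqrt(2)*z^4/2 + z^4/2 - 21*z^3 - sqrt(2)*z^3/4 - 31*z^2/2 + 11*sqrt(2)*z^2/2 + 21*sqrt(2)*z/4 + 110*z + 105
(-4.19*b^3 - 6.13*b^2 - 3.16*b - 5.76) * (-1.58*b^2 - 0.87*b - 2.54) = 6.6202*b^5 + 13.3307*b^4 + 20.9685*b^3 + 27.4202*b^2 + 13.0376*b + 14.6304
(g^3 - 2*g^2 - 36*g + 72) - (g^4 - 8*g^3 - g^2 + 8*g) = -g^4 + 9*g^3 - g^2 - 44*g + 72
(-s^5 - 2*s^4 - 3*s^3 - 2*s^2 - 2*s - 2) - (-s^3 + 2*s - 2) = -s^5 - 2*s^4 - 2*s^3 - 2*s^2 - 4*s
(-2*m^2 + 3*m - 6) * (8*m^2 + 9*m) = -16*m^4 + 6*m^3 - 21*m^2 - 54*m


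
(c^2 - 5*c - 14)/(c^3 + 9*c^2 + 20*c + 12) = (c - 7)/(c^2 + 7*c + 6)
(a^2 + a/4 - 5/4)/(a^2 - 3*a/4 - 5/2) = (a - 1)/(a - 2)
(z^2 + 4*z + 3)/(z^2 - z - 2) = (z + 3)/(z - 2)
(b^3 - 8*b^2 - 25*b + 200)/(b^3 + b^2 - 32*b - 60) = (b^2 - 13*b + 40)/(b^2 - 4*b - 12)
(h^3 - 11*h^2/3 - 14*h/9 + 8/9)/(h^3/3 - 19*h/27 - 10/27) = 3*(3*h^2 - 13*h + 4)/(3*h^2 - 2*h - 5)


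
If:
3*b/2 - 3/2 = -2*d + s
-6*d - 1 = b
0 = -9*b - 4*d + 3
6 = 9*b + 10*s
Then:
No Solution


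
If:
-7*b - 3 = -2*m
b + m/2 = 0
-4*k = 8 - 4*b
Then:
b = -3/11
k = -25/11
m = 6/11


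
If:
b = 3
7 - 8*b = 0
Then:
No Solution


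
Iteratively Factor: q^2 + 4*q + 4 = (q + 2)*(q + 2)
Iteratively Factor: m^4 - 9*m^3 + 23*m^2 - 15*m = (m - 1)*(m^3 - 8*m^2 + 15*m) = m*(m - 1)*(m^2 - 8*m + 15) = m*(m - 3)*(m - 1)*(m - 5)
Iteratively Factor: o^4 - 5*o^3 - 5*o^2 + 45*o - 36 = (o + 3)*(o^3 - 8*o^2 + 19*o - 12) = (o - 3)*(o + 3)*(o^2 - 5*o + 4) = (o - 3)*(o - 1)*(o + 3)*(o - 4)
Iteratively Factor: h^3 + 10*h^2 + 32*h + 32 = (h + 2)*(h^2 + 8*h + 16) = (h + 2)*(h + 4)*(h + 4)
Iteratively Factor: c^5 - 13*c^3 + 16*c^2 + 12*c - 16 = (c + 4)*(c^4 - 4*c^3 + 3*c^2 + 4*c - 4) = (c - 2)*(c + 4)*(c^3 - 2*c^2 - c + 2) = (c - 2)*(c + 1)*(c + 4)*(c^2 - 3*c + 2) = (c - 2)^2*(c + 1)*(c + 4)*(c - 1)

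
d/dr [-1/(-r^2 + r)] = (1 - 2*r)/(r^2*(r - 1)^2)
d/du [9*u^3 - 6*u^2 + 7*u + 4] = 27*u^2 - 12*u + 7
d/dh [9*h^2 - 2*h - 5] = 18*h - 2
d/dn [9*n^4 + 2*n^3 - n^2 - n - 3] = 36*n^3 + 6*n^2 - 2*n - 1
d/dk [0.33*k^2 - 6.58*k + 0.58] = 0.66*k - 6.58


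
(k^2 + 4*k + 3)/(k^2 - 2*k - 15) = (k + 1)/(k - 5)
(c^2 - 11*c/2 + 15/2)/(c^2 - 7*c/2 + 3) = (2*c^2 - 11*c + 15)/(2*c^2 - 7*c + 6)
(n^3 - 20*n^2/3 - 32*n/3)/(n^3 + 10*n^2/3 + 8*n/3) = (n - 8)/(n + 2)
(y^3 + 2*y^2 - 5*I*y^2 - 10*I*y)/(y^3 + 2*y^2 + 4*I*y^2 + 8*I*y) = (y - 5*I)/(y + 4*I)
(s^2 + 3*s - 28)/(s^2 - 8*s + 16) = (s + 7)/(s - 4)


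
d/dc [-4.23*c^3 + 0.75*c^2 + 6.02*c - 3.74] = -12.69*c^2 + 1.5*c + 6.02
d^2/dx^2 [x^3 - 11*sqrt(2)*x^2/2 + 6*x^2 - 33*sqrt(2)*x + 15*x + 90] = 6*x - 11*sqrt(2) + 12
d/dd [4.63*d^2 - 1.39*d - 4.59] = 9.26*d - 1.39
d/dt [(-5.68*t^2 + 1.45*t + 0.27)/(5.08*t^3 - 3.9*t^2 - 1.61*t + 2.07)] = (28.8544*t^4 - 14.732*t^3 + 10.685*t^2 - 21.4092*t + 3.4362)/(25.8064*t^6 - 39.624*t^5 - 1.1476*t^4 + 33.5892*t^3 - 13.5539*t^2 - 6.6654*t + 4.2849)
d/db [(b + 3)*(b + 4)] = 2*b + 7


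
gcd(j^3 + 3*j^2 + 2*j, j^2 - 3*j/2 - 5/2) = j + 1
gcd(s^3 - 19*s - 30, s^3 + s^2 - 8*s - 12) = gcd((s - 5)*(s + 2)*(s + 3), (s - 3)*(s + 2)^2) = s + 2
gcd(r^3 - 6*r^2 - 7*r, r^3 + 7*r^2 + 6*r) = r^2 + r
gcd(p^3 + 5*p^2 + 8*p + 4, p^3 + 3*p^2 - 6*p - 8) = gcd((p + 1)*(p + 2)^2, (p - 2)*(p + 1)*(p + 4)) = p + 1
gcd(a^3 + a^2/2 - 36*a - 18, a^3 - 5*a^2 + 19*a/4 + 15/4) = a + 1/2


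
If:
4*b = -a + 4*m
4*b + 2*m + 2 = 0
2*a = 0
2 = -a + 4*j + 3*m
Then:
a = 0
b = -1/3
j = 3/4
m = -1/3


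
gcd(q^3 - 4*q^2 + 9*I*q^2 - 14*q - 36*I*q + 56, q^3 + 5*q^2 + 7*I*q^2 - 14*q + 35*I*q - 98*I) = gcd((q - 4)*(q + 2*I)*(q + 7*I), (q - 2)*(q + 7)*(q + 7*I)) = q + 7*I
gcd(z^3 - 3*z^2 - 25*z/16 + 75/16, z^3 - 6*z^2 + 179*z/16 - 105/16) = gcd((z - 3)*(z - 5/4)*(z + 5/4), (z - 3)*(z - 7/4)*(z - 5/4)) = z^2 - 17*z/4 + 15/4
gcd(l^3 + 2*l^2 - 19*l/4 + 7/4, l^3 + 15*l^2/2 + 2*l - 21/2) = l - 1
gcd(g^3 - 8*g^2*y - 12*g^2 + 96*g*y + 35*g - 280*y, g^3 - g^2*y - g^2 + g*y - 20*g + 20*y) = g - 5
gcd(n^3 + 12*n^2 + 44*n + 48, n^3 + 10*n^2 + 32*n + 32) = n^2 + 6*n + 8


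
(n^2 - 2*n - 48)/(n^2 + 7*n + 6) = (n - 8)/(n + 1)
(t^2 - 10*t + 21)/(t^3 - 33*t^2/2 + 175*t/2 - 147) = 2*(t - 3)/(2*t^2 - 19*t + 42)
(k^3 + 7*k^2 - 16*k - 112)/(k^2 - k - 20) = (k^2 + 3*k - 28)/(k - 5)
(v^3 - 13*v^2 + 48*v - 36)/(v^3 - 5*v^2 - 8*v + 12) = (v - 6)/(v + 2)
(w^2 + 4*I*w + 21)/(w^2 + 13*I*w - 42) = (w - 3*I)/(w + 6*I)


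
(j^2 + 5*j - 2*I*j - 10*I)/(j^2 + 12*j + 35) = (j - 2*I)/(j + 7)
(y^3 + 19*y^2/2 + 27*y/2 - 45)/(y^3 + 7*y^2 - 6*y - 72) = (y^2 + 7*y/2 - 15/2)/(y^2 + y - 12)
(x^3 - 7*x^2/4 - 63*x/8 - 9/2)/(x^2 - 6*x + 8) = (8*x^2 + 18*x + 9)/(8*(x - 2))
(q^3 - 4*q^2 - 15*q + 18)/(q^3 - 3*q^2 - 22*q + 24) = (q + 3)/(q + 4)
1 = 1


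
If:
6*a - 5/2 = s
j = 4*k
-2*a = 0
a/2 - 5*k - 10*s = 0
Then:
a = 0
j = 20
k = 5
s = -5/2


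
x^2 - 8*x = x*(x - 8)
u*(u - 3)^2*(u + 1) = u^4 - 5*u^3 + 3*u^2 + 9*u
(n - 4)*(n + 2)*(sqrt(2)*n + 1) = sqrt(2)*n^3 - 2*sqrt(2)*n^2 + n^2 - 8*sqrt(2)*n - 2*n - 8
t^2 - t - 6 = (t - 3)*(t + 2)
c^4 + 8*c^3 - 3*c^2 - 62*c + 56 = (c - 2)*(c - 1)*(c + 4)*(c + 7)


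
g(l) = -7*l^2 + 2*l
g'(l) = 2 - 14*l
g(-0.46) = -2.40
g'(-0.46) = 8.44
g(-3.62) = -98.97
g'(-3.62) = 52.68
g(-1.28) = -14.03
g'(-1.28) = 19.92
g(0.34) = -0.13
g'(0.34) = -2.76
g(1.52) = -13.13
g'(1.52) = -19.28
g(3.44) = -75.96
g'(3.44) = -46.16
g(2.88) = -52.30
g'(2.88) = -38.32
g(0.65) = -1.66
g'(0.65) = -7.10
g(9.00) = -549.00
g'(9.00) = -124.00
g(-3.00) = -69.00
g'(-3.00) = 44.00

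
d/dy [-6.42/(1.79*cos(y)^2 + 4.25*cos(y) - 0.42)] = -(22.9836*cos(y) + 27.285)*sin(y)/(1.79*cos(y)^2 + 4.25*cos(y) - 0.42)^2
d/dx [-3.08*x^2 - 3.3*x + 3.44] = -6.16*x - 3.3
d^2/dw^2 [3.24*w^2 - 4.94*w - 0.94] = 6.48000000000000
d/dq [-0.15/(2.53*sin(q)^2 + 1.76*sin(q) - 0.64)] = (0.759*sin(q) + 0.264)*cos(q)/(2.53*sin(q)^2 + 1.76*sin(q) - 0.64)^2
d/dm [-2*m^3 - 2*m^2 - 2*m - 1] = -6*m^2 - 4*m - 2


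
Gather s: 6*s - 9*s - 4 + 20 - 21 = -3*s - 5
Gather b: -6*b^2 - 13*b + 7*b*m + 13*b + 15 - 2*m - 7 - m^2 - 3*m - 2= -6*b^2 + 7*b*m - m^2 - 5*m + 6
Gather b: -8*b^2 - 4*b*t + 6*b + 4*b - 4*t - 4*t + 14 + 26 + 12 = -8*b^2 + b*(10 - 4*t) - 8*t + 52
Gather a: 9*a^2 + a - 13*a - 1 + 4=9*a^2 - 12*a + 3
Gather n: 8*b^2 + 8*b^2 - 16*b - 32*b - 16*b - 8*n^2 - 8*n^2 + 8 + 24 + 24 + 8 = 16*b^2 - 64*b - 16*n^2 + 64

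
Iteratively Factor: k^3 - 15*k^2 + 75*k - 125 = (k - 5)*(k^2 - 10*k + 25) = (k - 5)^2*(k - 5)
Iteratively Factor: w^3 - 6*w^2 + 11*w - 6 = (w - 2)*(w^2 - 4*w + 3) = (w - 3)*(w - 2)*(w - 1)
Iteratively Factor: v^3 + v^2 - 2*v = (v + 2)*(v^2 - v) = (v - 1)*(v + 2)*(v)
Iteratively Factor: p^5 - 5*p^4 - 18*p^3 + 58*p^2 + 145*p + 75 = (p - 5)*(p^4 - 18*p^2 - 32*p - 15) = (p - 5)^2*(p^3 + 5*p^2 + 7*p + 3) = (p - 5)^2*(p + 1)*(p^2 + 4*p + 3) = (p - 5)^2*(p + 1)^2*(p + 3)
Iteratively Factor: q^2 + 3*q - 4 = (q + 4)*(q - 1)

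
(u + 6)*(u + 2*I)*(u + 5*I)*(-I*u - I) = -I*u^4 + 7*u^3 - 7*I*u^3 + 49*u^2 + 4*I*u^2 + 42*u + 70*I*u + 60*I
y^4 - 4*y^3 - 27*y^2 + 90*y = y*(y - 6)*(y - 3)*(y + 5)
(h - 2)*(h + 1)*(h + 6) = h^3 + 5*h^2 - 8*h - 12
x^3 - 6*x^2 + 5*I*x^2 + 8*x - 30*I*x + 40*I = (x - 4)*(x - 2)*(x + 5*I)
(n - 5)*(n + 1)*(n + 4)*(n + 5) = n^4 + 5*n^3 - 21*n^2 - 125*n - 100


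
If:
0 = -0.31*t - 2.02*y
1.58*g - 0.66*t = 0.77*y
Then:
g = -2.23458554512046*y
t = -6.51612903225806*y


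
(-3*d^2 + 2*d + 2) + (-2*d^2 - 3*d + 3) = -5*d^2 - d + 5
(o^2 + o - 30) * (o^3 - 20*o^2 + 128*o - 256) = o^5 - 19*o^4 + 78*o^3 + 472*o^2 - 4096*o + 7680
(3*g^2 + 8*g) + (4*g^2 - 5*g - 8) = 7*g^2 + 3*g - 8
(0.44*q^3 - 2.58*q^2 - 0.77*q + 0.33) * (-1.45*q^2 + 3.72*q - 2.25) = -0.638*q^5 + 5.3778*q^4 - 9.4711*q^3 + 2.4621*q^2 + 2.9601*q - 0.7425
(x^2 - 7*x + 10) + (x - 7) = x^2 - 6*x + 3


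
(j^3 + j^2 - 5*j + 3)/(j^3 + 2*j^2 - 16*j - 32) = (j^3 + j^2 - 5*j + 3)/(j^3 + 2*j^2 - 16*j - 32)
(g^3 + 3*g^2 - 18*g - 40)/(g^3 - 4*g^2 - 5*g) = (-g^3 - 3*g^2 + 18*g + 40)/(g*(-g^2 + 4*g + 5))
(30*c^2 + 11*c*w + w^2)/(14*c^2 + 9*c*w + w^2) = (30*c^2 + 11*c*w + w^2)/(14*c^2 + 9*c*w + w^2)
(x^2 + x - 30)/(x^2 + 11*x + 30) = (x - 5)/(x + 5)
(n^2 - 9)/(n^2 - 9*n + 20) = (n^2 - 9)/(n^2 - 9*n + 20)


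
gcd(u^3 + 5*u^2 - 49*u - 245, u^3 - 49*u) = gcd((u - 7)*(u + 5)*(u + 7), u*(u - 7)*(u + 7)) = u^2 - 49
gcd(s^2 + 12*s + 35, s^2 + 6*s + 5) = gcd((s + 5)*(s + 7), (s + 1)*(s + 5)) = s + 5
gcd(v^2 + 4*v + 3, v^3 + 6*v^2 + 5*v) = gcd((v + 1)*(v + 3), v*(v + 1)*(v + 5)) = v + 1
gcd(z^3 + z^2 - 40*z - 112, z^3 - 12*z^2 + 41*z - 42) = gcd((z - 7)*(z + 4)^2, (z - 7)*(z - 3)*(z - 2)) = z - 7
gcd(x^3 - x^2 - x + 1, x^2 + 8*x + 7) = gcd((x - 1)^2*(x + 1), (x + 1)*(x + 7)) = x + 1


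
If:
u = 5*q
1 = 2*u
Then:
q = 1/10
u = 1/2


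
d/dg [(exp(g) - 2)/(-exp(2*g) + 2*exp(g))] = exp(-g)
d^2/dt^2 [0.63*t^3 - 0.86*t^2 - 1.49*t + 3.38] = 3.78*t - 1.72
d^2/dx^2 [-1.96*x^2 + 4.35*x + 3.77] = -3.92000000000000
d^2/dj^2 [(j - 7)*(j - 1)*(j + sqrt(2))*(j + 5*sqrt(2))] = 12*j^2 - 48*j + 36*sqrt(2)*j - 96*sqrt(2) + 34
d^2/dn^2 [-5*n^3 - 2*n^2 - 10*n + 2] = -30*n - 4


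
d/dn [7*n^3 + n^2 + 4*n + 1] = 21*n^2 + 2*n + 4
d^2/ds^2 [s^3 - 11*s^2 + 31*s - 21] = 6*s - 22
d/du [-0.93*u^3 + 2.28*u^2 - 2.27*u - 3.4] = -2.79*u^2 + 4.56*u - 2.27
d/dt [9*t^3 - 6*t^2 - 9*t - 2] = 27*t^2 - 12*t - 9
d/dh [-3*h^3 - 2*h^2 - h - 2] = -9*h^2 - 4*h - 1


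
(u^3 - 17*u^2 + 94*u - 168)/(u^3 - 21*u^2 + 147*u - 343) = (u^2 - 10*u + 24)/(u^2 - 14*u + 49)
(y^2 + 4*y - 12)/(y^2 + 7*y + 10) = (y^2 + 4*y - 12)/(y^2 + 7*y + 10)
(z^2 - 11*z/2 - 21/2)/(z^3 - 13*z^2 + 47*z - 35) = (z + 3/2)/(z^2 - 6*z + 5)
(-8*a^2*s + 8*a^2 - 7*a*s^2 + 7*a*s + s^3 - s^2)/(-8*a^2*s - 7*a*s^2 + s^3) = (s - 1)/s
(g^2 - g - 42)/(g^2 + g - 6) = (g^2 - g - 42)/(g^2 + g - 6)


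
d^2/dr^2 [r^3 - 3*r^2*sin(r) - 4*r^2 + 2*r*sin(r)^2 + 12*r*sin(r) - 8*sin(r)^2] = 3*r^2*sin(r) - 12*sqrt(2)*r*sin(r + pi/4) + 4*r*cos(2*r) + 6*r - 6*sin(r) + 4*sin(2*r) + 24*cos(r) - 16*cos(2*r) - 8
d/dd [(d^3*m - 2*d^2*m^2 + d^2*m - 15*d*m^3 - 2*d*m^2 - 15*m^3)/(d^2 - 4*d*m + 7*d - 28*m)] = m*((2*d - 4*m + 7)*(-d^3 + 2*d^2*m - d^2 + 15*d*m^2 + 2*d*m + 15*m^2) + (d^2 - 4*d*m + 7*d - 28*m)*(3*d^2 - 4*d*m + 2*d - 15*m^2 - 2*m))/(d^2 - 4*d*m + 7*d - 28*m)^2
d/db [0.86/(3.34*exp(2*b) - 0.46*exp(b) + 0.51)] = (0.3956 - 5.7448*exp(b))*exp(b)/(3.34*exp(2*b) - 0.46*exp(b) + 0.51)^2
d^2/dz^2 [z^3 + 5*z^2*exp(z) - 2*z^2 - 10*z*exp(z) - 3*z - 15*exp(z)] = 5*z^2*exp(z) + 10*z*exp(z) + 6*z - 25*exp(z) - 4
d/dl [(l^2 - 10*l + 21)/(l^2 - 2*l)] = 2*(4*l^2 - 21*l + 21)/(l^2*(l^2 - 4*l + 4))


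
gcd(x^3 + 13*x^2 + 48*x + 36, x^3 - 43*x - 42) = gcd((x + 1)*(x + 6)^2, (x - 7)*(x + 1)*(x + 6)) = x^2 + 7*x + 6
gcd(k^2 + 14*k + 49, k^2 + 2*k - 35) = k + 7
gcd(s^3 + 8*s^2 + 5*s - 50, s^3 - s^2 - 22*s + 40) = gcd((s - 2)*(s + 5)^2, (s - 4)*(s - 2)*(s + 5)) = s^2 + 3*s - 10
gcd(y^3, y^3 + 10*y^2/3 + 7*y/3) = y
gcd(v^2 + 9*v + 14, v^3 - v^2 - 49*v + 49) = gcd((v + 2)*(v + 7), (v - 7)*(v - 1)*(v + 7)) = v + 7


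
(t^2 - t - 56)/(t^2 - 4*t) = (t^2 - t - 56)/(t*(t - 4))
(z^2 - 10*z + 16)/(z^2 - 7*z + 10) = (z - 8)/(z - 5)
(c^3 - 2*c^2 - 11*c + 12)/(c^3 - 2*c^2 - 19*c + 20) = (c^2 - c - 12)/(c^2 - c - 20)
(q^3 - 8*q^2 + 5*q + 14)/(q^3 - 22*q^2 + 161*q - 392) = (q^2 - q - 2)/(q^2 - 15*q + 56)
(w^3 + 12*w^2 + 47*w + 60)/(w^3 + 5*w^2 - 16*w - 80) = (w + 3)/(w - 4)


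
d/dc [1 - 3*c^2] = -6*c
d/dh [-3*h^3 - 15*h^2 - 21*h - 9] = -9*h^2 - 30*h - 21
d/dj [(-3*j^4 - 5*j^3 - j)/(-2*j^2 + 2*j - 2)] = (3*j^5 - 2*j^4 + j^3 + 7*j^2 + 1/2)/(j^4 - 2*j^3 + 3*j^2 - 2*j + 1)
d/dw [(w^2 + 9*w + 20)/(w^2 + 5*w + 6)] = 2*(-2*w^2 - 14*w - 23)/(w^4 + 10*w^3 + 37*w^2 + 60*w + 36)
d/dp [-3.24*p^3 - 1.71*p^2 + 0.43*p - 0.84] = -9.72*p^2 - 3.42*p + 0.43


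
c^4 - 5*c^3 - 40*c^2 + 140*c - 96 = (c - 8)*(c - 2)*(c - 1)*(c + 6)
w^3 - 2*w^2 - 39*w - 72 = (w - 8)*(w + 3)^2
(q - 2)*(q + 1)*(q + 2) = q^3 + q^2 - 4*q - 4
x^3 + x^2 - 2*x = x*(x - 1)*(x + 2)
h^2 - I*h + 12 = (h - 4*I)*(h + 3*I)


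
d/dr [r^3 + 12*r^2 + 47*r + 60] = 3*r^2 + 24*r + 47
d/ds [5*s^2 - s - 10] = 10*s - 1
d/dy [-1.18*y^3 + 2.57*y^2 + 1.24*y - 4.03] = -3.54*y^2 + 5.14*y + 1.24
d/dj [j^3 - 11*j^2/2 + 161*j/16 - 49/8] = 3*j^2 - 11*j + 161/16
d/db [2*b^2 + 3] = 4*b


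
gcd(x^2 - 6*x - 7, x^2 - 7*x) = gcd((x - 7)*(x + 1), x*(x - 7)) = x - 7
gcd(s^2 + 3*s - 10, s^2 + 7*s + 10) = s + 5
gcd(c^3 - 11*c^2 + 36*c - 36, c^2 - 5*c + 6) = c^2 - 5*c + 6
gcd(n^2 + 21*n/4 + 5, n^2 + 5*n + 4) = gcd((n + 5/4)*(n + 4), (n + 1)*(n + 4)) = n + 4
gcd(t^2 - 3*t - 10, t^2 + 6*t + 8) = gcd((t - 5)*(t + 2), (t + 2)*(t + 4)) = t + 2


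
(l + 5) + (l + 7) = 2*l + 12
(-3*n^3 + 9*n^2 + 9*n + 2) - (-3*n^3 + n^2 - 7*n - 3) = 8*n^2 + 16*n + 5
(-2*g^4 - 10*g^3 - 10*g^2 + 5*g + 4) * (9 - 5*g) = 10*g^5 + 32*g^4 - 40*g^3 - 115*g^2 + 25*g + 36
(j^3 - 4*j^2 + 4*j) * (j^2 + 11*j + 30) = j^5 + 7*j^4 - 10*j^3 - 76*j^2 + 120*j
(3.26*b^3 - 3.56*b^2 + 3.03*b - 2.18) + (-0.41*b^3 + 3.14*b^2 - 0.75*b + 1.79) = 2.85*b^3 - 0.42*b^2 + 2.28*b - 0.39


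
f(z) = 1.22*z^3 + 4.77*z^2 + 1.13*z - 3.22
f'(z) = 3.66*z^2 + 9.54*z + 1.13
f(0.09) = -3.08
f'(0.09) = 2.02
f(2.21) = 35.74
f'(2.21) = 40.09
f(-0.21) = -3.26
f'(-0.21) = -0.71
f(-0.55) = -2.60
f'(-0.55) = -3.01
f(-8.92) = -499.64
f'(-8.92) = 207.25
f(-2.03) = 3.94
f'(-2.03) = -3.15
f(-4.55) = -24.53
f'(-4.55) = 33.49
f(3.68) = 126.34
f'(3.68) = 85.80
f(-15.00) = -3064.42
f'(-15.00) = 681.53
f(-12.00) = -1438.06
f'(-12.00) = 413.69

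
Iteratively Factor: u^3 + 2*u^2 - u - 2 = (u + 2)*(u^2 - 1) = (u - 1)*(u + 2)*(u + 1)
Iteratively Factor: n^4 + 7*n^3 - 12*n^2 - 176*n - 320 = (n - 5)*(n^3 + 12*n^2 + 48*n + 64) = (n - 5)*(n + 4)*(n^2 + 8*n + 16) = (n - 5)*(n + 4)^2*(n + 4)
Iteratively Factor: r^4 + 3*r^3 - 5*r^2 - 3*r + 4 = (r - 1)*(r^3 + 4*r^2 - r - 4) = (r - 1)*(r + 4)*(r^2 - 1) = (r - 1)*(r + 1)*(r + 4)*(r - 1)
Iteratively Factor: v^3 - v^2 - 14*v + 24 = (v + 4)*(v^2 - 5*v + 6) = (v - 2)*(v + 4)*(v - 3)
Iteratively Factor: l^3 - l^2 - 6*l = (l + 2)*(l^2 - 3*l) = l*(l + 2)*(l - 3)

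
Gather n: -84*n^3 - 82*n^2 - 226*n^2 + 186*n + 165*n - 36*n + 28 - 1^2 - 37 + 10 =-84*n^3 - 308*n^2 + 315*n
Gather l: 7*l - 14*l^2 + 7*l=-14*l^2 + 14*l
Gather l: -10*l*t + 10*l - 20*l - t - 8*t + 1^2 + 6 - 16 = l*(-10*t - 10) - 9*t - 9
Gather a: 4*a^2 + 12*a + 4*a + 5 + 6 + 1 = 4*a^2 + 16*a + 12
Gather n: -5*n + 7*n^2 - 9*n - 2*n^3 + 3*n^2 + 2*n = -2*n^3 + 10*n^2 - 12*n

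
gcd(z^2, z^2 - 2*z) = z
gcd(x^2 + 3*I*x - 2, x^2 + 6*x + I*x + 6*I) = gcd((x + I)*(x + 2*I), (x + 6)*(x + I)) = x + I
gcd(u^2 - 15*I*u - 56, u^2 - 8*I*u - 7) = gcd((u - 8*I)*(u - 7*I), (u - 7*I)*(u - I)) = u - 7*I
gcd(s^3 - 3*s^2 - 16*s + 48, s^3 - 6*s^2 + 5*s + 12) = s^2 - 7*s + 12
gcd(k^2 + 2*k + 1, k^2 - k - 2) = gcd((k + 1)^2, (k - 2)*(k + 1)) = k + 1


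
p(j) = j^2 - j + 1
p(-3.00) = 13.00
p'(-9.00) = -19.00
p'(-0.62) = -2.24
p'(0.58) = 0.16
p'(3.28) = 5.56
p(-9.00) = 91.00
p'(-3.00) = -7.00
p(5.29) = 23.69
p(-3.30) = 15.19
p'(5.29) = 9.58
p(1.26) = 1.33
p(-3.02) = 13.14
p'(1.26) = 1.52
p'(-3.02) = -7.04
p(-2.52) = 9.87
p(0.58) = 0.76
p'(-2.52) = -6.04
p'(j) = 2*j - 1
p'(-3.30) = -7.60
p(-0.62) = 2.00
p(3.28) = 8.48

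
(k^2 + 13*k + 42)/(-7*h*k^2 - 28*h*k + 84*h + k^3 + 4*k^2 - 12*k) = (-k - 7)/(7*h*k - 14*h - k^2 + 2*k)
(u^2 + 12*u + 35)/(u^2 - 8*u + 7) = (u^2 + 12*u + 35)/(u^2 - 8*u + 7)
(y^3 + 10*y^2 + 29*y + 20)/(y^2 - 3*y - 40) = (y^2 + 5*y + 4)/(y - 8)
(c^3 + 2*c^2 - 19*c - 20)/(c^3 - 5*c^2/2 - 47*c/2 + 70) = 2*(c + 1)/(2*c - 7)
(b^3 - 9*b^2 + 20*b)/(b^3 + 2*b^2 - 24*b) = (b - 5)/(b + 6)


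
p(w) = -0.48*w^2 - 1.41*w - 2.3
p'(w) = -0.96*w - 1.41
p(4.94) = -20.98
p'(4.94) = -6.15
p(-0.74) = -1.52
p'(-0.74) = -0.70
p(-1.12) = -1.32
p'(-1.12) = -0.33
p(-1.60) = -1.27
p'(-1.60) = 0.13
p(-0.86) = -1.44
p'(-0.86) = -0.58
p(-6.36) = -12.75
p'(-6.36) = 4.70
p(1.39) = -5.19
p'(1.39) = -2.74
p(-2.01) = -1.41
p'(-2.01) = 0.52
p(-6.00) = -11.12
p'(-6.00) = 4.35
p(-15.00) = -89.15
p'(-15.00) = 12.99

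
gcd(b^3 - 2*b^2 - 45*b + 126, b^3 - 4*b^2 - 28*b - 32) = 1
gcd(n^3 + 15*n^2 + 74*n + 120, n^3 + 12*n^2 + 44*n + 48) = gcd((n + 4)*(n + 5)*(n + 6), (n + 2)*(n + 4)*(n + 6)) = n^2 + 10*n + 24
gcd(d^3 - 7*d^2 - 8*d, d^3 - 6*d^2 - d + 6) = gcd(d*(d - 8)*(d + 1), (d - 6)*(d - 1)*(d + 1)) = d + 1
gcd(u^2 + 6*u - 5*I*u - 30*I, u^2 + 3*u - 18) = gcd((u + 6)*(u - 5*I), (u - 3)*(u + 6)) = u + 6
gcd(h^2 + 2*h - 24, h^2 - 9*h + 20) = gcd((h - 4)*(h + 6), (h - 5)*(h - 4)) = h - 4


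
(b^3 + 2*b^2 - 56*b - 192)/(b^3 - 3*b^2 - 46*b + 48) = (b + 4)/(b - 1)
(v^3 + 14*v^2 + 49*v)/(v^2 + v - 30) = v*(v^2 + 14*v + 49)/(v^2 + v - 30)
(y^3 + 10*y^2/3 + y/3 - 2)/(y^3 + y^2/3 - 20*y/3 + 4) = (y + 1)/(y - 2)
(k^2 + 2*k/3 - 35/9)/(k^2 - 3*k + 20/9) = (3*k + 7)/(3*k - 4)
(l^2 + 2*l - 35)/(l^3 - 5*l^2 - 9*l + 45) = (l + 7)/(l^2 - 9)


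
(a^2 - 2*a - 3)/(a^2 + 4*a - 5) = (a^2 - 2*a - 3)/(a^2 + 4*a - 5)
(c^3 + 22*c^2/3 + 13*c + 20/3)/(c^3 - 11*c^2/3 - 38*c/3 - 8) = (c + 5)/(c - 6)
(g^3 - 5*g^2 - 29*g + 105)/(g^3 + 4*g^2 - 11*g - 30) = (g - 7)/(g + 2)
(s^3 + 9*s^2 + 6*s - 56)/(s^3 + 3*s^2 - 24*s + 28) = (s + 4)/(s - 2)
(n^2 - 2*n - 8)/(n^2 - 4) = (n - 4)/(n - 2)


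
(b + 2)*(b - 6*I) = b^2 + 2*b - 6*I*b - 12*I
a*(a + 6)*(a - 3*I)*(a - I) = a^4 + 6*a^3 - 4*I*a^3 - 3*a^2 - 24*I*a^2 - 18*a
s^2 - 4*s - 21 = (s - 7)*(s + 3)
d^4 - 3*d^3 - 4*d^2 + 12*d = d*(d - 3)*(d - 2)*(d + 2)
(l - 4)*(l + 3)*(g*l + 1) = g*l^3 - g*l^2 - 12*g*l + l^2 - l - 12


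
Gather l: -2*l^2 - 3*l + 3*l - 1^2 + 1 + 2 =2 - 2*l^2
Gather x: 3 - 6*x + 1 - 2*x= 4 - 8*x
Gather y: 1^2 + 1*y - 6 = y - 5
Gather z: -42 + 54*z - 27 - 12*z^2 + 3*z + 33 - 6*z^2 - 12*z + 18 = -18*z^2 + 45*z - 18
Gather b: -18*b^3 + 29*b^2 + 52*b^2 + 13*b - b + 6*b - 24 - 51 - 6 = -18*b^3 + 81*b^2 + 18*b - 81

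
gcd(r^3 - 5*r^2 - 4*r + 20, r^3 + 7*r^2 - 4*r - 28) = r^2 - 4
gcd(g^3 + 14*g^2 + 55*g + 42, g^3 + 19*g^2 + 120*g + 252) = g^2 + 13*g + 42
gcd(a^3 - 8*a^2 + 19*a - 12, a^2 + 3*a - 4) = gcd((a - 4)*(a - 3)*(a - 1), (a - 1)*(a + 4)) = a - 1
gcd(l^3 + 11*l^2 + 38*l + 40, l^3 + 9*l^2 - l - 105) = l + 5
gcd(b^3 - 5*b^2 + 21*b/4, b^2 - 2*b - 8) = 1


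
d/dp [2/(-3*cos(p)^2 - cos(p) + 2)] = -2*(6*cos(p) + 1)*sin(p)/(3*cos(p)^2 + cos(p) - 2)^2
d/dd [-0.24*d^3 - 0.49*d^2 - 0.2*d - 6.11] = -0.72*d^2 - 0.98*d - 0.2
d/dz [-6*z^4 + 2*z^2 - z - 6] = -24*z^3 + 4*z - 1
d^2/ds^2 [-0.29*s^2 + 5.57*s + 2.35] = -0.580000000000000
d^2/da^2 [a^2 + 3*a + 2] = 2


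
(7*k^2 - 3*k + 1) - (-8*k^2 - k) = 15*k^2 - 2*k + 1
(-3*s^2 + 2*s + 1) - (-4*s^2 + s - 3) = s^2 + s + 4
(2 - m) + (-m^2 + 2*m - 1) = -m^2 + m + 1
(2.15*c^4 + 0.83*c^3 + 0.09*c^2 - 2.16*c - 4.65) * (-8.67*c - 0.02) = -18.6405*c^5 - 7.2391*c^4 - 0.7969*c^3 + 18.7254*c^2 + 40.3587*c + 0.093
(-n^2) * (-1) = n^2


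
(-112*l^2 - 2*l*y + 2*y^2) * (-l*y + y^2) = 112*l^3*y - 110*l^2*y^2 - 4*l*y^3 + 2*y^4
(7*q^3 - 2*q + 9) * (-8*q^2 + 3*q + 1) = -56*q^5 + 21*q^4 + 23*q^3 - 78*q^2 + 25*q + 9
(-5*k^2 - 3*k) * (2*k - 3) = -10*k^3 + 9*k^2 + 9*k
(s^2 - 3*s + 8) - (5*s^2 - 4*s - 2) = -4*s^2 + s + 10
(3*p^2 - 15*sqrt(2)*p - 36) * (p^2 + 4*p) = 3*p^4 - 15*sqrt(2)*p^3 + 12*p^3 - 60*sqrt(2)*p^2 - 36*p^2 - 144*p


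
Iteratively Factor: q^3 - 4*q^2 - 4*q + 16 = (q - 2)*(q^2 - 2*q - 8) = (q - 4)*(q - 2)*(q + 2)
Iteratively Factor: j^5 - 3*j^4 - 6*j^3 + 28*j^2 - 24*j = (j + 3)*(j^4 - 6*j^3 + 12*j^2 - 8*j) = j*(j + 3)*(j^3 - 6*j^2 + 12*j - 8) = j*(j - 2)*(j + 3)*(j^2 - 4*j + 4) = j*(j - 2)^2*(j + 3)*(j - 2)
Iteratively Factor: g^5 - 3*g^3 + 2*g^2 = (g)*(g^4 - 3*g^2 + 2*g) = g^2*(g^3 - 3*g + 2) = g^2*(g + 2)*(g^2 - 2*g + 1) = g^2*(g - 1)*(g + 2)*(g - 1)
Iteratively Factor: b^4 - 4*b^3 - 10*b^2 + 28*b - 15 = (b - 5)*(b^3 + b^2 - 5*b + 3) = (b - 5)*(b - 1)*(b^2 + 2*b - 3) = (b - 5)*(b - 1)^2*(b + 3)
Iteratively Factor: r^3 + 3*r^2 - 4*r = (r + 4)*(r^2 - r) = r*(r + 4)*(r - 1)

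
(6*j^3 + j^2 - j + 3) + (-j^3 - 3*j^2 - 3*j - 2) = 5*j^3 - 2*j^2 - 4*j + 1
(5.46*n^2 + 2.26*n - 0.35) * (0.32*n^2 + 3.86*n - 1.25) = 1.7472*n^4 + 21.7988*n^3 + 1.7866*n^2 - 4.176*n + 0.4375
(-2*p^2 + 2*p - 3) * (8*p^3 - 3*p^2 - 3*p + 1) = -16*p^5 + 22*p^4 - 24*p^3 + p^2 + 11*p - 3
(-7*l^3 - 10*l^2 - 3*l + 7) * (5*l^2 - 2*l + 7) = -35*l^5 - 36*l^4 - 44*l^3 - 29*l^2 - 35*l + 49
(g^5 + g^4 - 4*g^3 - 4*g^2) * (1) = g^5 + g^4 - 4*g^3 - 4*g^2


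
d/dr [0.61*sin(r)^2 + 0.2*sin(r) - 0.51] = (1.22*sin(r) + 0.2)*cos(r)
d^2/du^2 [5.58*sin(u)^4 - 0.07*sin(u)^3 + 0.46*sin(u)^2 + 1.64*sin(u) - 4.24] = -89.28*sin(u)^4 + 0.63*sin(u)^3 + 65.12*sin(u)^2 - 2.06*sin(u) + 0.92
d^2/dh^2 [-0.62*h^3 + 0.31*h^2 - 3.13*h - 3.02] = 0.62 - 3.72*h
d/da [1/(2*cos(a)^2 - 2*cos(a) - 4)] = (2*cos(a) - 1)*sin(a)/(2*(sin(a)^2 + cos(a) + 1)^2)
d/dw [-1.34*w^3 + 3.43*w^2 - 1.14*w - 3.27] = -4.02*w^2 + 6.86*w - 1.14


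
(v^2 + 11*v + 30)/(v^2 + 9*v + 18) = (v + 5)/(v + 3)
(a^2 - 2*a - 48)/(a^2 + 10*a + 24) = (a - 8)/(a + 4)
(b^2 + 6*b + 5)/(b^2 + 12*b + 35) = (b + 1)/(b + 7)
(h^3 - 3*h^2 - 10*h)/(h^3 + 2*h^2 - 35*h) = (h + 2)/(h + 7)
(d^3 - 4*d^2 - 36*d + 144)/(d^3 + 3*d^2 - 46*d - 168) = (d^2 - 10*d + 24)/(d^2 - 3*d - 28)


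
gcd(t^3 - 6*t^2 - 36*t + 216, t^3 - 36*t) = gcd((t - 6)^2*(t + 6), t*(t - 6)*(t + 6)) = t^2 - 36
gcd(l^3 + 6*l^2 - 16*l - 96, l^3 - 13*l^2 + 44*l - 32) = l - 4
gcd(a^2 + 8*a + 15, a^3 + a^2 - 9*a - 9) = a + 3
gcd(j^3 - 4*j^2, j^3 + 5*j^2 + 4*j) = j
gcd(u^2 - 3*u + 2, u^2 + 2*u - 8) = u - 2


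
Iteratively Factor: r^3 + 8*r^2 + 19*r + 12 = (r + 3)*(r^2 + 5*r + 4) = (r + 3)*(r + 4)*(r + 1)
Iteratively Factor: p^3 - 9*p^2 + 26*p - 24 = (p - 3)*(p^2 - 6*p + 8) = (p - 4)*(p - 3)*(p - 2)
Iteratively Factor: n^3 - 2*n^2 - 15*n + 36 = (n - 3)*(n^2 + n - 12) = (n - 3)*(n + 4)*(n - 3)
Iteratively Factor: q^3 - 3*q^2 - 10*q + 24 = (q - 4)*(q^2 + q - 6) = (q - 4)*(q - 2)*(q + 3)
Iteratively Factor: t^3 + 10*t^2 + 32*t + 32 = (t + 2)*(t^2 + 8*t + 16) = (t + 2)*(t + 4)*(t + 4)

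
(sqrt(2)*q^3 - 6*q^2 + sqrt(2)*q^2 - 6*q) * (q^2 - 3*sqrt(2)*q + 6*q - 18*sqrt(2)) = sqrt(2)*q^5 - 12*q^4 + 7*sqrt(2)*q^4 - 84*q^3 + 24*sqrt(2)*q^3 - 72*q^2 + 126*sqrt(2)*q^2 + 108*sqrt(2)*q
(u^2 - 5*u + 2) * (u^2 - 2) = u^4 - 5*u^3 + 10*u - 4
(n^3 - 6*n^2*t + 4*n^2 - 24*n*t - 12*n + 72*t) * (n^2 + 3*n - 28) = n^5 - 6*n^4*t + 7*n^4 - 42*n^3*t - 28*n^3 + 168*n^2*t - 148*n^2 + 888*n*t + 336*n - 2016*t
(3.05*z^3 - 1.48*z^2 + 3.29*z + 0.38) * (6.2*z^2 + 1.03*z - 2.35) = 18.91*z^5 - 6.0345*z^4 + 11.7061*z^3 + 9.2227*z^2 - 7.3401*z - 0.893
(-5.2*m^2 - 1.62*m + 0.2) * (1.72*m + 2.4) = -8.944*m^3 - 15.2664*m^2 - 3.544*m + 0.48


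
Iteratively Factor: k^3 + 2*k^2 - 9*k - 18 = (k + 3)*(k^2 - k - 6) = (k + 2)*(k + 3)*(k - 3)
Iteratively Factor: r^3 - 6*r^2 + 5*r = (r - 1)*(r^2 - 5*r) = (r - 5)*(r - 1)*(r)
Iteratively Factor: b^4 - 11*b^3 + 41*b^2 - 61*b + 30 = (b - 5)*(b^3 - 6*b^2 + 11*b - 6) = (b - 5)*(b - 3)*(b^2 - 3*b + 2) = (b - 5)*(b - 3)*(b - 2)*(b - 1)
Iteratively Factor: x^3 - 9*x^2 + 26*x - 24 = (x - 3)*(x^2 - 6*x + 8) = (x - 4)*(x - 3)*(x - 2)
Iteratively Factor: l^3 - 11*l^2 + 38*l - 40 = (l - 5)*(l^2 - 6*l + 8) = (l - 5)*(l - 4)*(l - 2)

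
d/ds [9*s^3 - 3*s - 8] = 27*s^2 - 3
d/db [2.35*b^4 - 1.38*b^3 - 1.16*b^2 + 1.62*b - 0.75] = 9.4*b^3 - 4.14*b^2 - 2.32*b + 1.62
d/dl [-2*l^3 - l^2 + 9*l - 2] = -6*l^2 - 2*l + 9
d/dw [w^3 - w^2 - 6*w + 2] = 3*w^2 - 2*w - 6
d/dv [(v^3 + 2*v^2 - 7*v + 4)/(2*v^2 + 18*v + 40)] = (v^2 + 10*v - 11)/(2*(v^2 + 10*v + 25))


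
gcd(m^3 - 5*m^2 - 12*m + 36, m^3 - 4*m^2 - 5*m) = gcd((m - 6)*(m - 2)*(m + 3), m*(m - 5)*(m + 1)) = 1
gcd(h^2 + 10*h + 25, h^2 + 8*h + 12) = 1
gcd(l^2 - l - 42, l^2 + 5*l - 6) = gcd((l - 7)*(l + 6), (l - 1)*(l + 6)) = l + 6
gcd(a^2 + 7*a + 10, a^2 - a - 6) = a + 2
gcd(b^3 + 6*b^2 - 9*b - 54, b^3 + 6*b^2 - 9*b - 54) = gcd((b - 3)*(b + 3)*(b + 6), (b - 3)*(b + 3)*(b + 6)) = b^3 + 6*b^2 - 9*b - 54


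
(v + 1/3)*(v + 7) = v^2 + 22*v/3 + 7/3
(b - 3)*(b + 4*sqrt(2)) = b^2 - 3*b + 4*sqrt(2)*b - 12*sqrt(2)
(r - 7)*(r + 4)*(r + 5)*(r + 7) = r^4 + 9*r^3 - 29*r^2 - 441*r - 980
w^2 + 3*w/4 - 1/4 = (w - 1/4)*(w + 1)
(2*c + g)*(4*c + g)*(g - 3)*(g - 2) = 8*c^2*g^2 - 40*c^2*g + 48*c^2 + 6*c*g^3 - 30*c*g^2 + 36*c*g + g^4 - 5*g^3 + 6*g^2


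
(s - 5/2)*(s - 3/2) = s^2 - 4*s + 15/4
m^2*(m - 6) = m^3 - 6*m^2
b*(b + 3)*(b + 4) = b^3 + 7*b^2 + 12*b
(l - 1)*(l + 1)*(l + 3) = l^3 + 3*l^2 - l - 3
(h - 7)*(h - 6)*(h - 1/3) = h^3 - 40*h^2/3 + 139*h/3 - 14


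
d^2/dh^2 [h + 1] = 0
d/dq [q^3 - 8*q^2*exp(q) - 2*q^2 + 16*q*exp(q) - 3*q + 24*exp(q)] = -8*q^2*exp(q) + 3*q^2 - 4*q + 40*exp(q) - 3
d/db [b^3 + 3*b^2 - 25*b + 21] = 3*b^2 + 6*b - 25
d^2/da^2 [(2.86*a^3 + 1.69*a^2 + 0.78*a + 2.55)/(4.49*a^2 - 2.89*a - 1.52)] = (-5.6843418860808e-14*a^5 + 1.27897692436818e-13*a^4 + 162.120842*a^3 + 453.03345*a^2 - 126.947802*a + 78.358574)/(90.518849*a^6 - 174.788067*a^5 + 20.572731*a^4 + 94.204463*a^3 - 6.964488*a^2 - 20.031168*a - 3.511808)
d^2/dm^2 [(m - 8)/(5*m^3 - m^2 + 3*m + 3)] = 2*((m - 8)*(15*m^2 - 2*m + 3)^2 + (-15*m^2 + 2*m - (m - 8)*(15*m - 1) - 3)*(5*m^3 - m^2 + 3*m + 3))/(5*m^3 - m^2 + 3*m + 3)^3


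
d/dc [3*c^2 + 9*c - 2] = 6*c + 9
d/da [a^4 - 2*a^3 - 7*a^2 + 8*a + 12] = 4*a^3 - 6*a^2 - 14*a + 8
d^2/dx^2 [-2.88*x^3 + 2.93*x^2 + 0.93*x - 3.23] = 5.86 - 17.28*x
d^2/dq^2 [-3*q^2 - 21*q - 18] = -6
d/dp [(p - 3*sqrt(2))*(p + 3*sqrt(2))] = 2*p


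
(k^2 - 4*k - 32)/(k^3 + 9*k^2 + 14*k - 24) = (k - 8)/(k^2 + 5*k - 6)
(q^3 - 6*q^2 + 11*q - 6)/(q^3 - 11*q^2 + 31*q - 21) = (q - 2)/(q - 7)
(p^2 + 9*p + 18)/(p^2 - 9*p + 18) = (p^2 + 9*p + 18)/(p^2 - 9*p + 18)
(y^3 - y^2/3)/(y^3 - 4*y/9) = 3*y*(3*y - 1)/(9*y^2 - 4)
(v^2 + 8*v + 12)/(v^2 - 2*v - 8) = (v + 6)/(v - 4)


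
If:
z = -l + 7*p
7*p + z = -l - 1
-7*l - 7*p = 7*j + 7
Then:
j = z - 3/7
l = -z - 1/2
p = -1/14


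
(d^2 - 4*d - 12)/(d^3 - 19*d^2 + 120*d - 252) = (d + 2)/(d^2 - 13*d + 42)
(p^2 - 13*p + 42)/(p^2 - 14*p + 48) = (p - 7)/(p - 8)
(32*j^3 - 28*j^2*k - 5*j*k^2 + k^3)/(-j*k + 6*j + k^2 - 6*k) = (-32*j^2 - 4*j*k + k^2)/(k - 6)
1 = 1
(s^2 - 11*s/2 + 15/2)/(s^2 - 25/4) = 2*(s - 3)/(2*s + 5)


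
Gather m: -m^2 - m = -m^2 - m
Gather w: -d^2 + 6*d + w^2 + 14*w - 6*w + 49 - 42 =-d^2 + 6*d + w^2 + 8*w + 7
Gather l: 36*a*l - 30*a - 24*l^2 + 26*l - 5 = -30*a - 24*l^2 + l*(36*a + 26) - 5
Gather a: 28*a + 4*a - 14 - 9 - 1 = 32*a - 24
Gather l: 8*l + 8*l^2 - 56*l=8*l^2 - 48*l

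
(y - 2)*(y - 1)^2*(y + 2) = y^4 - 2*y^3 - 3*y^2 + 8*y - 4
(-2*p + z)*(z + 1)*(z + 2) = -2*p*z^2 - 6*p*z - 4*p + z^3 + 3*z^2 + 2*z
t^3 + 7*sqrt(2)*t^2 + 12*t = t*(t + sqrt(2))*(t + 6*sqrt(2))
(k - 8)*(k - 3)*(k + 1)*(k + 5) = k^4 - 5*k^3 - 37*k^2 + 89*k + 120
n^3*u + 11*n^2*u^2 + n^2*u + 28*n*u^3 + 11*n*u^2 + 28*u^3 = (n + 4*u)*(n + 7*u)*(n*u + u)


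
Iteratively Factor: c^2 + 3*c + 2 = (c + 1)*(c + 2)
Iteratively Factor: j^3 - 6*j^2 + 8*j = (j - 2)*(j^2 - 4*j) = j*(j - 2)*(j - 4)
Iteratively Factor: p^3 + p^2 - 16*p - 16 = (p - 4)*(p^2 + 5*p + 4) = (p - 4)*(p + 1)*(p + 4)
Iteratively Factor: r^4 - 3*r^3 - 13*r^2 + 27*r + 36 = (r + 3)*(r^3 - 6*r^2 + 5*r + 12) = (r - 4)*(r + 3)*(r^2 - 2*r - 3) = (r - 4)*(r + 1)*(r + 3)*(r - 3)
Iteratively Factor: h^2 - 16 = (h - 4)*(h + 4)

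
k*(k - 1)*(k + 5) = k^3 + 4*k^2 - 5*k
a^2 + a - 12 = (a - 3)*(a + 4)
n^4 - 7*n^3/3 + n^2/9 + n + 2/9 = (n - 2)*(n - 1)*(n + 1/3)^2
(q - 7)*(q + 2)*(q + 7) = q^3 + 2*q^2 - 49*q - 98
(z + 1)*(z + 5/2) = z^2 + 7*z/2 + 5/2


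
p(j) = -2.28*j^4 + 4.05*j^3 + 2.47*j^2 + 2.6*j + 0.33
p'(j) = -9.12*j^3 + 12.15*j^2 + 4.94*j + 2.6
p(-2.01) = -65.02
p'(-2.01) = 115.82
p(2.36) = 2.73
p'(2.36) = -37.95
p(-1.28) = -13.56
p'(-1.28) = 35.31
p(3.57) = -144.98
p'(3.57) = -239.87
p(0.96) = 6.75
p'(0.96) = 10.47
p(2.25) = 6.38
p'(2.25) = -28.66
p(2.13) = 9.28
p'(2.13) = -19.89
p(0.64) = 3.68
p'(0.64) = 8.35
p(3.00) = -44.97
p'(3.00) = -119.47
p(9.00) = -11782.83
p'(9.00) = -5617.27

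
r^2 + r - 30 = (r - 5)*(r + 6)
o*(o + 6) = o^2 + 6*o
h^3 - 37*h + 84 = (h - 4)*(h - 3)*(h + 7)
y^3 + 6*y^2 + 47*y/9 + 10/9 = (y + 1/3)*(y + 2/3)*(y + 5)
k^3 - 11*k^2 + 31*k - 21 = (k - 7)*(k - 3)*(k - 1)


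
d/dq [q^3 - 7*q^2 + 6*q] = 3*q^2 - 14*q + 6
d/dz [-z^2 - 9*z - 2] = -2*z - 9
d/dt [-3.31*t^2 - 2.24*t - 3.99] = -6.62*t - 2.24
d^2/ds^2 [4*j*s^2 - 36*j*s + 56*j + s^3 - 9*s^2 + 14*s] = 8*j + 6*s - 18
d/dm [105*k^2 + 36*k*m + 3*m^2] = 36*k + 6*m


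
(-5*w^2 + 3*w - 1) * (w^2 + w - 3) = -5*w^4 - 2*w^3 + 17*w^2 - 10*w + 3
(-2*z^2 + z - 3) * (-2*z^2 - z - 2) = 4*z^4 + 9*z^2 + z + 6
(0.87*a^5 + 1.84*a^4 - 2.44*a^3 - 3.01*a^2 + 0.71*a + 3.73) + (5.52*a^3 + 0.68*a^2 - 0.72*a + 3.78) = 0.87*a^5 + 1.84*a^4 + 3.08*a^3 - 2.33*a^2 - 0.01*a + 7.51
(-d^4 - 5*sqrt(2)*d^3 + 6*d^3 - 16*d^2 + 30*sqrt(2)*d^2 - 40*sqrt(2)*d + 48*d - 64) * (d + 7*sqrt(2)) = -d^5 - 12*sqrt(2)*d^4 + 6*d^4 - 86*d^3 + 72*sqrt(2)*d^3 - 152*sqrt(2)*d^2 + 468*d^2 - 624*d + 336*sqrt(2)*d - 448*sqrt(2)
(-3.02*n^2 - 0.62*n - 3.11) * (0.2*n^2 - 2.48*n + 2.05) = -0.604*n^4 + 7.3656*n^3 - 5.2754*n^2 + 6.4418*n - 6.3755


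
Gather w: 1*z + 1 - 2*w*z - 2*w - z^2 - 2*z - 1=w*(-2*z - 2) - z^2 - z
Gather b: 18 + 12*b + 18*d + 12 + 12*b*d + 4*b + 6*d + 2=b*(12*d + 16) + 24*d + 32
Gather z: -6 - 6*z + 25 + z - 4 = 15 - 5*z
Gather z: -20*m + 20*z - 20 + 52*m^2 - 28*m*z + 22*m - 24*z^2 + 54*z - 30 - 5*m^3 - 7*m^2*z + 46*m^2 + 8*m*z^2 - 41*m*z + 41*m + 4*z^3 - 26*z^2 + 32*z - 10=-5*m^3 + 98*m^2 + 43*m + 4*z^3 + z^2*(8*m - 50) + z*(-7*m^2 - 69*m + 106) - 60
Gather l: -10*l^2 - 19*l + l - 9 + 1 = -10*l^2 - 18*l - 8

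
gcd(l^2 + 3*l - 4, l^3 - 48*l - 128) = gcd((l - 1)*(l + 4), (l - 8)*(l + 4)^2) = l + 4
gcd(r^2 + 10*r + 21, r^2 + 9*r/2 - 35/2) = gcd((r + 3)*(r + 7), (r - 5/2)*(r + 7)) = r + 7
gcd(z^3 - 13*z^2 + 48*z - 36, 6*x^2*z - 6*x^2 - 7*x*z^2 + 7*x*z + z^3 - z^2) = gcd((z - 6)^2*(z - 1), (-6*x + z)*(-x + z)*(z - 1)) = z - 1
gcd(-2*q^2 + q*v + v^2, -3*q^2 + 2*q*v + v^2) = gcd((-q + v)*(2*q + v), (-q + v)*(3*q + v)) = q - v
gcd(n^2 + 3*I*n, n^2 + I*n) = n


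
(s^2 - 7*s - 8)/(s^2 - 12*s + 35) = (s^2 - 7*s - 8)/(s^2 - 12*s + 35)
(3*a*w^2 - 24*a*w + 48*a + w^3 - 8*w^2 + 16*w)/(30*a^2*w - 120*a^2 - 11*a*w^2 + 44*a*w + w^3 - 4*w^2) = (3*a*w - 12*a + w^2 - 4*w)/(30*a^2 - 11*a*w + w^2)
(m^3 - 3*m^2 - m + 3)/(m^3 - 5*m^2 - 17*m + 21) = (m^2 - 2*m - 3)/(m^2 - 4*m - 21)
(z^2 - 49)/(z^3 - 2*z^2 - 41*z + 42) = (z + 7)/(z^2 + 5*z - 6)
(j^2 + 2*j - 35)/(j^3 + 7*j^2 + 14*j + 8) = (j^2 + 2*j - 35)/(j^3 + 7*j^2 + 14*j + 8)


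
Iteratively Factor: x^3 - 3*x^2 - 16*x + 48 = (x - 4)*(x^2 + x - 12) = (x - 4)*(x + 4)*(x - 3)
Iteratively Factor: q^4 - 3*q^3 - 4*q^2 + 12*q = (q - 2)*(q^3 - q^2 - 6*q) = q*(q - 2)*(q^2 - q - 6) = q*(q - 2)*(q + 2)*(q - 3)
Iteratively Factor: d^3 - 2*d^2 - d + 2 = (d - 1)*(d^2 - d - 2) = (d - 2)*(d - 1)*(d + 1)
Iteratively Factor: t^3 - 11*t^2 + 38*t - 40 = (t - 5)*(t^2 - 6*t + 8) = (t - 5)*(t - 4)*(t - 2)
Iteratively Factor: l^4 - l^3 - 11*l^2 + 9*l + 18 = (l - 3)*(l^3 + 2*l^2 - 5*l - 6) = (l - 3)*(l + 1)*(l^2 + l - 6) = (l - 3)*(l - 2)*(l + 1)*(l + 3)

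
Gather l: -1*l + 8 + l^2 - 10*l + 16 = l^2 - 11*l + 24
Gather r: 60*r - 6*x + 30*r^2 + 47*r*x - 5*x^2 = 30*r^2 + r*(47*x + 60) - 5*x^2 - 6*x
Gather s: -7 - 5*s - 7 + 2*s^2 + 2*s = 2*s^2 - 3*s - 14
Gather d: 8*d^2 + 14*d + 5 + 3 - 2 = 8*d^2 + 14*d + 6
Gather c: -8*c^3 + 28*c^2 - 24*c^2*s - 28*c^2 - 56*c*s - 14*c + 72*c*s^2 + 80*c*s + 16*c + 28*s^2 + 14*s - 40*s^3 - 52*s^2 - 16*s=-8*c^3 - 24*c^2*s + c*(72*s^2 + 24*s + 2) - 40*s^3 - 24*s^2 - 2*s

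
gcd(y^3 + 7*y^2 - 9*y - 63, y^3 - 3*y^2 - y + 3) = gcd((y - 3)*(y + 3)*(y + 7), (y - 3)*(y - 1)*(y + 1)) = y - 3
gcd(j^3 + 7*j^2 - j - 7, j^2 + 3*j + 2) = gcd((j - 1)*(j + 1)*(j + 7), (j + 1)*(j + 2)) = j + 1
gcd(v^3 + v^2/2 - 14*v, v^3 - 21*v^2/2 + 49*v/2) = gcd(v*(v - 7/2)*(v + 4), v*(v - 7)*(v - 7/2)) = v^2 - 7*v/2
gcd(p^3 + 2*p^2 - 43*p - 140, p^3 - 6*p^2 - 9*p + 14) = p - 7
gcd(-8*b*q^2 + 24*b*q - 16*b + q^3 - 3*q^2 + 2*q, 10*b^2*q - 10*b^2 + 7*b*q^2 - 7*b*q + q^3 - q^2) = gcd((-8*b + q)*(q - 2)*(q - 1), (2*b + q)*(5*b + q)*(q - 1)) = q - 1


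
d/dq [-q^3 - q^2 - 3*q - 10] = -3*q^2 - 2*q - 3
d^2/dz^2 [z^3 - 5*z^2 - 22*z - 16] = 6*z - 10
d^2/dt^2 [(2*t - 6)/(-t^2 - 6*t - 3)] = 4*(-4*(t - 3)*(t + 3)^2 + 3*(t + 1)*(t^2 + 6*t + 3))/(t^2 + 6*t + 3)^3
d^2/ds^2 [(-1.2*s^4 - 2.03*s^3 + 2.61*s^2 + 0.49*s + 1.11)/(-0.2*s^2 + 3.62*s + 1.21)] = (0.096*s^6 - 5.2128*s^5 + 92.60928*s^4 + 134.467744*s^3 + 70.377756*s^2 + 21.943098*s - 32.979014)/(0.008*s^6 - 0.4344*s^5 + 7.71744*s^4 - 42.181688*s^3 - 46.690512*s^2 - 15.900126*s - 1.771561)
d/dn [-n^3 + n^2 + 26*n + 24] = -3*n^2 + 2*n + 26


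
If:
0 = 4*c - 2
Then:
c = 1/2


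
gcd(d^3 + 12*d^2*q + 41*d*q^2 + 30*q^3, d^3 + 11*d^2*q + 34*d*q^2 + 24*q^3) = d^2 + 7*d*q + 6*q^2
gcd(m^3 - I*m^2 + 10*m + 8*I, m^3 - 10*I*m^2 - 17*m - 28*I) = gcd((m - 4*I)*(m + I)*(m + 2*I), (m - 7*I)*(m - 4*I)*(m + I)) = m^2 - 3*I*m + 4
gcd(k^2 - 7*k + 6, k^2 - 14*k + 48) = k - 6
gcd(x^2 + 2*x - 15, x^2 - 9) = x - 3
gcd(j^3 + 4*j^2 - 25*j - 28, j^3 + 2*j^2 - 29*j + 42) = j + 7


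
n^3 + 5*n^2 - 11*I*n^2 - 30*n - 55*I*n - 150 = (n + 5)*(n - 6*I)*(n - 5*I)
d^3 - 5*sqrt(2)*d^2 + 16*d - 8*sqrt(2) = (d - 2*sqrt(2))^2*(d - sqrt(2))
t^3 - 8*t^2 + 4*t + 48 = (t - 6)*(t - 4)*(t + 2)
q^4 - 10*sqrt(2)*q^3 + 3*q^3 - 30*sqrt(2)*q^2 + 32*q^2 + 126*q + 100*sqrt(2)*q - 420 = (q - 2)*(q + 5)*(q - 7*sqrt(2))*(q - 3*sqrt(2))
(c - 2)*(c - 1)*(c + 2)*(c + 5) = c^4 + 4*c^3 - 9*c^2 - 16*c + 20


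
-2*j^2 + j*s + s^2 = (-j + s)*(2*j + s)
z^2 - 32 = (z - 4*sqrt(2))*(z + 4*sqrt(2))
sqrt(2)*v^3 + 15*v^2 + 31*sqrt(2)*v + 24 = (v + 3*sqrt(2))*(v + 4*sqrt(2))*(sqrt(2)*v + 1)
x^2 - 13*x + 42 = (x - 7)*(x - 6)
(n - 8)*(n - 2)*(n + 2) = n^3 - 8*n^2 - 4*n + 32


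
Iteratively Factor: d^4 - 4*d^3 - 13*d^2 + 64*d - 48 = (d - 4)*(d^3 - 13*d + 12) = (d - 4)*(d - 3)*(d^2 + 3*d - 4) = (d - 4)*(d - 3)*(d - 1)*(d + 4)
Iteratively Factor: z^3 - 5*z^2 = (z)*(z^2 - 5*z) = z*(z - 5)*(z)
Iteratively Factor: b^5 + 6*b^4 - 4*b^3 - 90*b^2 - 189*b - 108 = (b - 4)*(b^4 + 10*b^3 + 36*b^2 + 54*b + 27) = (b - 4)*(b + 3)*(b^3 + 7*b^2 + 15*b + 9) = (b - 4)*(b + 3)^2*(b^2 + 4*b + 3) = (b - 4)*(b + 3)^3*(b + 1)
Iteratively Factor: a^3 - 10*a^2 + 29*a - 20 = (a - 4)*(a^2 - 6*a + 5) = (a - 4)*(a - 1)*(a - 5)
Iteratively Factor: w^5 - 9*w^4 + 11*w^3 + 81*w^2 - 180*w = (w + 3)*(w^4 - 12*w^3 + 47*w^2 - 60*w) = (w - 3)*(w + 3)*(w^3 - 9*w^2 + 20*w) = (w - 4)*(w - 3)*(w + 3)*(w^2 - 5*w) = (w - 5)*(w - 4)*(w - 3)*(w + 3)*(w)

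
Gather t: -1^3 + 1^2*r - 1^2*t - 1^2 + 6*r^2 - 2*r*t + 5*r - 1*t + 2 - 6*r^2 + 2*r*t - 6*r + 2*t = 0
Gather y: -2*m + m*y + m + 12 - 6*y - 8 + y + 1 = -m + y*(m - 5) + 5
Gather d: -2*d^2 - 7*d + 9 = -2*d^2 - 7*d + 9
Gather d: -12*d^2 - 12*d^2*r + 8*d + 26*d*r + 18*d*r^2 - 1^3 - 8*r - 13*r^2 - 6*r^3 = d^2*(-12*r - 12) + d*(18*r^2 + 26*r + 8) - 6*r^3 - 13*r^2 - 8*r - 1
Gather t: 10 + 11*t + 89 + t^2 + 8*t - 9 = t^2 + 19*t + 90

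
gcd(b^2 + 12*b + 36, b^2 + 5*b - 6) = b + 6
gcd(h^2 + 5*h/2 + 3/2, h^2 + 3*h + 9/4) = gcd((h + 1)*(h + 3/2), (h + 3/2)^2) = h + 3/2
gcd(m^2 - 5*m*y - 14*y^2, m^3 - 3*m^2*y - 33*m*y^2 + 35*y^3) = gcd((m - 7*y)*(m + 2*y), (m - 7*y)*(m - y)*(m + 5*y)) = -m + 7*y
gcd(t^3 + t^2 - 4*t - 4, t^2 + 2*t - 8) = t - 2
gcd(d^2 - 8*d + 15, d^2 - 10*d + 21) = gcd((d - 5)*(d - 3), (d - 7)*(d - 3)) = d - 3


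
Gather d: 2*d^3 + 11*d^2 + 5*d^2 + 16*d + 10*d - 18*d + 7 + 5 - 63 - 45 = 2*d^3 + 16*d^2 + 8*d - 96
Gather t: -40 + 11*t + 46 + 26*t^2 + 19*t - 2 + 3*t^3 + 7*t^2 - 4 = 3*t^3 + 33*t^2 + 30*t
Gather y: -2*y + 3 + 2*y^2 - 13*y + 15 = 2*y^2 - 15*y + 18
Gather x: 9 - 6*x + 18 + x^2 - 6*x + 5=x^2 - 12*x + 32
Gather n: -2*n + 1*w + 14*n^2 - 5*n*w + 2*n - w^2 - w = 14*n^2 - 5*n*w - w^2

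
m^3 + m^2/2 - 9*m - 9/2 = (m - 3)*(m + 1/2)*(m + 3)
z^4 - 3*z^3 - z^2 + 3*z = z*(z - 3)*(z - 1)*(z + 1)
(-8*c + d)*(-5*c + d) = 40*c^2 - 13*c*d + d^2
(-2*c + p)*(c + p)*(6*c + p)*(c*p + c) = -12*c^4*p - 12*c^4 - 8*c^3*p^2 - 8*c^3*p + 5*c^2*p^3 + 5*c^2*p^2 + c*p^4 + c*p^3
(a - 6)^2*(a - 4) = a^3 - 16*a^2 + 84*a - 144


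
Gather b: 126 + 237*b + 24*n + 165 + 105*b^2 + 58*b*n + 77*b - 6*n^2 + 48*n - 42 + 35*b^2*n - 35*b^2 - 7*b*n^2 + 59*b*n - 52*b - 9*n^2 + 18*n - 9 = b^2*(35*n + 70) + b*(-7*n^2 + 117*n + 262) - 15*n^2 + 90*n + 240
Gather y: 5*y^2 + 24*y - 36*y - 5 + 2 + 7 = 5*y^2 - 12*y + 4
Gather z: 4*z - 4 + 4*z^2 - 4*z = 4*z^2 - 4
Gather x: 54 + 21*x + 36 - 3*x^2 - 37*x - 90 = -3*x^2 - 16*x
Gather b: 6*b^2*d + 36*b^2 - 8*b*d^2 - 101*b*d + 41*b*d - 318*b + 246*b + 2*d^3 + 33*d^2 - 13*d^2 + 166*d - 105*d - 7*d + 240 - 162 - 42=b^2*(6*d + 36) + b*(-8*d^2 - 60*d - 72) + 2*d^3 + 20*d^2 + 54*d + 36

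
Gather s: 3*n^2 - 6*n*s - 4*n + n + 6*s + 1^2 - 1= 3*n^2 - 3*n + s*(6 - 6*n)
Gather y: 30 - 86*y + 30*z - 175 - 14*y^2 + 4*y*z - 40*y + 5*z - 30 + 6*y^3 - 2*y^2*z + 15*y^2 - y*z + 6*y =6*y^3 + y^2*(1 - 2*z) + y*(3*z - 120) + 35*z - 175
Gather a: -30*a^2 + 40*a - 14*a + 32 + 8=-30*a^2 + 26*a + 40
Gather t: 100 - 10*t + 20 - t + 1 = 121 - 11*t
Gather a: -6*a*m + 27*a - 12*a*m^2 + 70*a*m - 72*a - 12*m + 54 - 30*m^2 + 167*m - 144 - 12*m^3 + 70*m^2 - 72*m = a*(-12*m^2 + 64*m - 45) - 12*m^3 + 40*m^2 + 83*m - 90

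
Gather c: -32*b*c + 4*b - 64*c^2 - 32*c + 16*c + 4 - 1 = 4*b - 64*c^2 + c*(-32*b - 16) + 3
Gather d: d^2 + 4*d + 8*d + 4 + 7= d^2 + 12*d + 11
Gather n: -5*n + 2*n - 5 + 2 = -3*n - 3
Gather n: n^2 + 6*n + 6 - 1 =n^2 + 6*n + 5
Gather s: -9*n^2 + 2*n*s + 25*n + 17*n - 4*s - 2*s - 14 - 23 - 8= -9*n^2 + 42*n + s*(2*n - 6) - 45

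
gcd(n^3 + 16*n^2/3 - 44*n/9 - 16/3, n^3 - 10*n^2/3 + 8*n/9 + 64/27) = n^2 - 2*n/3 - 8/9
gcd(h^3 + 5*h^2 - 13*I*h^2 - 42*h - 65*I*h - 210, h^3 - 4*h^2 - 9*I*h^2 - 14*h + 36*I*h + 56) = h - 7*I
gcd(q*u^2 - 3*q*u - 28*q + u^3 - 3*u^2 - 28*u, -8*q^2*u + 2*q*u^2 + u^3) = 1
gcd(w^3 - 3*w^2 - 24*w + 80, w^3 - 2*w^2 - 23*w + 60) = w^2 + w - 20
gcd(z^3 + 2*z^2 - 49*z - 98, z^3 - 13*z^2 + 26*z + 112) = z^2 - 5*z - 14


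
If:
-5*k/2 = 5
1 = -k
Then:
No Solution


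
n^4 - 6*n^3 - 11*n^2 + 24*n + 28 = (n - 7)*(n - 2)*(n + 1)*(n + 2)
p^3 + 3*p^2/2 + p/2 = p*(p + 1/2)*(p + 1)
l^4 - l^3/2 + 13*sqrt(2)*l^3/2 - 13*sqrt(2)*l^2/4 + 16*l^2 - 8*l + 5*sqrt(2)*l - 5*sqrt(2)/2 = (l - 1/2)*(l + sqrt(2)/2)*(l + sqrt(2))*(l + 5*sqrt(2))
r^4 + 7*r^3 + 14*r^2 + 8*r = r*(r + 1)*(r + 2)*(r + 4)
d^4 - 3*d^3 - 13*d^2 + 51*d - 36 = (d - 3)^2*(d - 1)*(d + 4)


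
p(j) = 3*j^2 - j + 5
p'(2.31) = 12.86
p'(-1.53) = -10.18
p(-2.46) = 25.61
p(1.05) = 7.26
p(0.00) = 5.00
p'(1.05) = 5.30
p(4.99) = 74.71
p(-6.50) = 138.25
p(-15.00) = 695.00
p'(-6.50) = -40.00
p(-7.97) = 203.53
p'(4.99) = 28.94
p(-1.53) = 13.55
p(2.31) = 18.70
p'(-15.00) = -91.00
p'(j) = 6*j - 1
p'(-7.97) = -48.82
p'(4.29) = 24.74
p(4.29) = 55.92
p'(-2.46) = -15.76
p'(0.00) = -1.00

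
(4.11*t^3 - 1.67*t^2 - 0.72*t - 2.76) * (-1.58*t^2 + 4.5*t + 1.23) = -6.4938*t^5 + 21.1336*t^4 - 1.3221*t^3 - 0.9333*t^2 - 13.3056*t - 3.3948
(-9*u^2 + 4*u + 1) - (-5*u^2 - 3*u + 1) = -4*u^2 + 7*u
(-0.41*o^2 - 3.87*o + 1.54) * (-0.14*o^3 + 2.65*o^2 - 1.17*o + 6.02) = 0.0574*o^5 - 0.5447*o^4 - 9.9914*o^3 + 6.1407*o^2 - 25.0992*o + 9.2708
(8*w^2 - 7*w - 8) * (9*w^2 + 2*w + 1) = 72*w^4 - 47*w^3 - 78*w^2 - 23*w - 8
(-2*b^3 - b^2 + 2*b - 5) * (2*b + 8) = -4*b^4 - 18*b^3 - 4*b^2 + 6*b - 40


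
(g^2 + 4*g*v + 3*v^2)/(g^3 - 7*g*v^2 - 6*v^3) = (-g - 3*v)/(-g^2 + g*v + 6*v^2)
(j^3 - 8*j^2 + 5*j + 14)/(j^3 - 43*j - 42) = (j - 2)/(j + 6)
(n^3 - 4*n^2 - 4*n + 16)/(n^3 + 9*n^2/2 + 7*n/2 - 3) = 2*(n^2 - 6*n + 8)/(2*n^2 + 5*n - 3)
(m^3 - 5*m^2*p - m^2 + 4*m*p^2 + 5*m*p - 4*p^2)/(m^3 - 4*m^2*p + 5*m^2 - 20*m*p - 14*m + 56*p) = (m^2 - m*p - m + p)/(m^2 + 5*m - 14)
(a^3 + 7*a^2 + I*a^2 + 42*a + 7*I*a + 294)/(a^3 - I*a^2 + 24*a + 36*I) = (a^2 + 7*a*(1 + I) + 49*I)/(a^2 + 5*I*a - 6)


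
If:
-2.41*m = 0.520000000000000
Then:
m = -0.22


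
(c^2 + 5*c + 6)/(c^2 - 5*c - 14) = (c + 3)/(c - 7)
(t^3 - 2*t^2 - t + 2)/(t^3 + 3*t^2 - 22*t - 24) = (t^2 - 3*t + 2)/(t^2 + 2*t - 24)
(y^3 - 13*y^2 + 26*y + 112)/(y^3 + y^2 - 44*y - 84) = (y - 8)/(y + 6)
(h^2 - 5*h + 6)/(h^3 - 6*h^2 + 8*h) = (h - 3)/(h*(h - 4))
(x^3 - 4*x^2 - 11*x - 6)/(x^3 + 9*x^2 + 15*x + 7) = (x - 6)/(x + 7)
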